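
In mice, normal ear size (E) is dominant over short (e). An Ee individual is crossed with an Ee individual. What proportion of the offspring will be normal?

Punnett square for Ee × Ee:
Offspring genotypes: 1 EE, 2 Ee, 1 ee
normal: 3, short: 1
normal: 3 out of 4
Probability: 3/4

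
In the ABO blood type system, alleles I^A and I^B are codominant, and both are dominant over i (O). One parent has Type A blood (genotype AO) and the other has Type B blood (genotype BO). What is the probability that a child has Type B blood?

Cross: AO × BO
Possible offspring genotypes: 1 AB, 1 AO, 1 BO, 1 OO
Blood type counts: 1 Type AB, 1 Type A, 1 Type B, 1 Type O
Probability of Type B: 1/4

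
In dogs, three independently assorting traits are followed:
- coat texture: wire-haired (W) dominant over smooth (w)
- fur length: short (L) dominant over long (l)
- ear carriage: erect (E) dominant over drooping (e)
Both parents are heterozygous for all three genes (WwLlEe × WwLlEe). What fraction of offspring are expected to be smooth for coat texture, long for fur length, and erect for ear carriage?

Trihybrid cross: WwLlEe × WwLlEe
Each trait segregates independently with a 3:1 phenotypic ratio, so each gene contributes 3/4 (dominant) or 1/4 (recessive).
Target: smooth (coat texture), long (fur length), erect (ear carriage)
Probability = product of independent per-trait probabilities
= 1/4 × 1/4 × 3/4 = 3/64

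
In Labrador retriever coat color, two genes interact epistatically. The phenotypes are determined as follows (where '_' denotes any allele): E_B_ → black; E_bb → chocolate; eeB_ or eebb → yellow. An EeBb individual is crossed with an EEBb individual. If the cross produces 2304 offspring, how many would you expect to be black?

Cross: EeBb × EEBb — consider each gene separately:
E gene: Ee × EE → 2 EE, 2 Ee → 4 E_ (out of 4)
B gene: Bb × Bb → 1 BB, 2 Bb, 1 bb → 3 B_ : 1 bb (out of 4)
Genotype classes (out of 4 × 4 = 16): E_B_ = 4×3 = 12; E_bb = 4×1 = 4
Apply the phenotype rules: E_B_ (12) → black; E_bb (4) → chocolate
Phenotype counts (out of 16): 12 black, 4 chocolate
black: 12 out of 16 → fraction 3/4
Expected count = 3/4 × 2304 = 1728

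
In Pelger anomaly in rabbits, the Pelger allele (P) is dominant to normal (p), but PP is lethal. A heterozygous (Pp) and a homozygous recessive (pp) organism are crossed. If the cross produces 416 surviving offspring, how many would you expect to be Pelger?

Cross: Pp × pp
Punnett square offspring (before lethality): 2 Pp, 2 pp
No PP offspring are produced in this cross.
Pelger: 2 out of 4 → fraction 1/2
Expected count = 1/2 × 416 = 208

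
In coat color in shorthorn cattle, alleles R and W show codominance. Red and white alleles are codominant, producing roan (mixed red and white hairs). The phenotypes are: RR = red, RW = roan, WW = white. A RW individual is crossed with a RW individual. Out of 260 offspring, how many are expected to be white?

Punnett square for RW × RW:
Offspring genotypes: 1 RR, 2 RW, 1 WW
Phenotype counts: 1 red, 2 roan, 1 white
white: 1 out of 4 → fraction 1/4
Expected count = 1/4 × 260 = 65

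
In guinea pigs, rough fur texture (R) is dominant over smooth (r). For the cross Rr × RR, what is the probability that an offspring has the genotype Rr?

Punnett square for Rr × RR:
Offspring genotypes: 2 RR, 2 Rr
Total offspring: 4
Count with target: 2
Probability: 2/4 = 1/2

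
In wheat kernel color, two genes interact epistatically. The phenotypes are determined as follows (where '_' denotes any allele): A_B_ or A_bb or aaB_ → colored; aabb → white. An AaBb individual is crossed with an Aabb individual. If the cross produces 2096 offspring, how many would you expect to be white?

Cross: AaBb × Aabb — consider each gene separately:
A gene: Aa × Aa → 1 AA, 2 Aa, 1 aa → 3 A_ : 1 aa (out of 4)
B gene: Bb × bb → 2 Bb, 2 bb → 2 B_ : 2 bb (out of 4)
Genotype classes (out of 4 × 4 = 16): A_B_ = 3×2 = 6; A_bb = 3×2 = 6; aaB_ = 1×2 = 2; aabb = 1×2 = 2
Apply the phenotype rules: A_B_ (6) + A_bb (6) + aaB_ (2) → colored; aabb (2) → white
Phenotype counts (out of 16): 14 colored, 2 white
white: 2 out of 16 → fraction 1/8
Expected count = 1/8 × 2096 = 262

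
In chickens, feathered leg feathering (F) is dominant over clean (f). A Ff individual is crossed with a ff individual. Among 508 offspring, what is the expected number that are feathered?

Punnett square for Ff × ff:
Offspring genotypes: 2 Ff, 2 ff
feathered: 2, clean: 2
feathered: 2 out of 4 → fraction 1/2
Expected count = 1/2 × 508 = 254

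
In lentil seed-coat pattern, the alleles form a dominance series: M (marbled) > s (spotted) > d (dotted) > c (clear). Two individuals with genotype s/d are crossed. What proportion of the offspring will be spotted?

Cross: s/d × s/d
Allele dominance: M > s > d > c
Offspring genotypes: 1 s/s, 2 s/d, 1 d/d
Phenotype counts: 3 spotted, 1 dotted
spotted: 3 out of 4
Probability: 3/4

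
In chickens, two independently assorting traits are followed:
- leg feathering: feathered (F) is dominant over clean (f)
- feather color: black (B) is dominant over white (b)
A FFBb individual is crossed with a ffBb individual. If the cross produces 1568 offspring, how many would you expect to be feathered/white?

Dihybrid cross FFBb × ffBb — consider each gene separately:
leg feathering: FF × ff → 4 Ff → 4 F_ (out of 4)
feather color: Bb × Bb → 1 BB, 2 Bb, 1 bb → 3 B_ : 1 bb (out of 4)
Combine (counts out of 4 × 4 = 16): feathered/black (F_B_) = 4×3 = 12; feathered/white (F_bb) = 4×1 = 4
Phenotype counts (out of 16): 12 feathered/black, 4 feathered/white
feathered/white: 4 out of 16 → fraction 1/4
Expected count = 1/4 × 1568 = 392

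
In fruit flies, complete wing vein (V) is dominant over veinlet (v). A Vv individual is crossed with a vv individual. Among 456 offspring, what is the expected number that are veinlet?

Punnett square for Vv × vv:
Offspring genotypes: 2 Vv, 2 vv
complete: 2, veinlet: 2
veinlet: 2 out of 4 → fraction 1/2
Expected count = 1/2 × 456 = 228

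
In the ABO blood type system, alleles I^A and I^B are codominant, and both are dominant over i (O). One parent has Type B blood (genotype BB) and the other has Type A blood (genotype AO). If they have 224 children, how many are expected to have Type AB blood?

Cross: BB × AO
Possible offspring genotypes: 2 AB, 2 BO
Blood type counts: 2 Type AB, 2 Type B
Probability of Type AB: 2/4 = 1/2
Expected count = 1/2 × 224 = 112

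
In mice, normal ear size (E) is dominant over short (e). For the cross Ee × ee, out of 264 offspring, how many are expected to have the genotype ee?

Punnett square for Ee × ee:
Offspring genotypes: 2 Ee, 2 ee
Total offspring: 4
Count with target: 2
Probability: 2/4 = 1/2
Expected count = 1/2 × 264 = 132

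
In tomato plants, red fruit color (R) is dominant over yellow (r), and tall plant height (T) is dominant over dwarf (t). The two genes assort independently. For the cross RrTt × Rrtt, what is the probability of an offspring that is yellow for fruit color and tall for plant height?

Dihybrid cross RrTt × Rrtt — consider each gene separately:
fruit color: Rr × Rr → 1 RR, 2 Rr, 1 rr → 3 R_ : 1 rr (out of 4)
plant height: Tt × tt → 2 Tt, 2 tt → 2 T_ : 2 tt (out of 4)
Looking for: yellow (rr) and tall (T_)
P(yellow) = 1/4, P(tall) = 2/4
P(both) = 1/4 × 2/4 = 2/16 = 1/8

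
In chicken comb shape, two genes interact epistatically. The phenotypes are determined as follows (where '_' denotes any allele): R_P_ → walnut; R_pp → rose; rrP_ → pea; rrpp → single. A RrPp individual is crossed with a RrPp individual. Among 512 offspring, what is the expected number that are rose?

Cross: RrPp × RrPp — consider each gene separately:
R gene: Rr × Rr → 1 RR, 2 Rr, 1 rr → 3 R_ : 1 rr (out of 4)
P gene: Pp × Pp → 1 PP, 2 Pp, 1 pp → 3 P_ : 1 pp (out of 4)
Genotype classes (out of 4 × 4 = 16): R_P_ = 3×3 = 9; R_pp = 3×1 = 3; rrP_ = 1×3 = 3; rrpp = 1×1 = 1
Apply the phenotype rules: R_P_ (9) → walnut; R_pp (3) → rose; rrP_ (3) → pea; rrpp (1) → single
Phenotype counts (out of 16): 9 walnut, 3 rose, 3 pea, 1 single
rose: 3 out of 16 → fraction 3/16
Expected count = 3/16 × 512 = 96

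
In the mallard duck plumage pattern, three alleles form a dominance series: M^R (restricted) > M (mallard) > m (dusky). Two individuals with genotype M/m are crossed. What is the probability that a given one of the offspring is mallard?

Cross: M/m × M/m
Allele dominance: M^R > M > m
Offspring genotypes: 1 M/M, 2 M/m, 1 m/m
Phenotype counts: 3 mallard, 1 dusky
mallard: 3 out of 4
Probability: 3/4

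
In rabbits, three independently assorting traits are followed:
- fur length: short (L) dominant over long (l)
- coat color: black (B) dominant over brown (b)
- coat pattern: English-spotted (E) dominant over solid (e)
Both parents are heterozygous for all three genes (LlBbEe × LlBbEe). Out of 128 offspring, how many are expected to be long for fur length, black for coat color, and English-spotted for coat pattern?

Trihybrid cross: LlBbEe × LlBbEe
Each trait segregates independently with a 3:1 phenotypic ratio, so each gene contributes 3/4 (dominant) or 1/4 (recessive).
Target: long (fur length), black (coat color), English-spotted (coat pattern)
Probability = product of independent per-trait probabilities
= 1/4 × 3/4 × 3/4 = 9/64
Expected count = 9/64 × 128 = 18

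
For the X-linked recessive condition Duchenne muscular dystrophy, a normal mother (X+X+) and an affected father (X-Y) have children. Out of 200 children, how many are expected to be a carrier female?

Cross: X+X+ × X-Y
Offspring: 2 X+X-, 2 X+Y
Probability of a carrier female: 2/4 = 1/2
Expected count = 1/2 × 200 = 100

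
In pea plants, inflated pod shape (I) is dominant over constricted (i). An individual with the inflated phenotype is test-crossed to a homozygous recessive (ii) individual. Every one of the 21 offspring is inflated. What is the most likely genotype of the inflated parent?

Test cross: ? × ii
All offspring are inflated.
If the unknown parent were heterozygous (Ii), about half of 21 offspring would be constricted; none are. The unknown parent is most likely homozygous dominant (II).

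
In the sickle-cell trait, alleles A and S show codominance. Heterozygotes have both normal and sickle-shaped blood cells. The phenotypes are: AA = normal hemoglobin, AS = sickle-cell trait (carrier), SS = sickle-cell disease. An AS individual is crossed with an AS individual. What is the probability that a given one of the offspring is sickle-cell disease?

Punnett square for AS × AS:
Offspring genotypes: 1 AA, 2 AS, 1 SS
Phenotype counts: 1 normal hemoglobin, 2 sickle-cell trait (carrier), 1 sickle-cell disease
sickle-cell disease: 1 out of 4
Probability: 1/4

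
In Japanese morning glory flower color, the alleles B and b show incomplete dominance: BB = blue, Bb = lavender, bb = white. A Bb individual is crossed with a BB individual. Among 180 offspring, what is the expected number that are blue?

Punnett square for Bb × BB:
Offspring genotypes: 2 BB, 2 Bb
Phenotype counts: 2 blue, 2 lavender
blue: 2 out of 4 → fraction 1/2
Expected count = 1/2 × 180 = 90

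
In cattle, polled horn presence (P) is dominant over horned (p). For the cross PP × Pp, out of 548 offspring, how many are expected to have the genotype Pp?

Punnett square for PP × Pp:
Offspring genotypes: 2 PP, 2 Pp
Total offspring: 4
Count with target: 2
Probability: 2/4 = 1/2
Expected count = 1/2 × 548 = 274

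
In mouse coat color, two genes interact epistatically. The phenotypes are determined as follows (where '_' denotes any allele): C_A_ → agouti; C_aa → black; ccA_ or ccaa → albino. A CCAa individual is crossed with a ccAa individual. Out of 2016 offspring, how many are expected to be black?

Cross: CCAa × ccAa — consider each gene separately:
C gene: CC × cc → 4 Cc → 4 C_ (out of 4)
A gene: Aa × Aa → 1 AA, 2 Aa, 1 aa → 3 A_ : 1 aa (out of 4)
Genotype classes (out of 4 × 4 = 16): C_A_ = 4×3 = 12; C_aa = 4×1 = 4
Apply the phenotype rules: C_A_ (12) → agouti; C_aa (4) → black
Phenotype counts (out of 16): 12 agouti, 4 black
black: 4 out of 16 → fraction 1/4
Expected count = 1/4 × 2016 = 504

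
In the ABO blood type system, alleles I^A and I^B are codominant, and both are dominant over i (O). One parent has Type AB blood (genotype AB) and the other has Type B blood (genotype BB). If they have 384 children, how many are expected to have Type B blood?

Cross: AB × BB
Possible offspring genotypes: 2 AB, 2 BB
Blood type counts: 2 Type AB, 2 Type B
Probability of Type B: 2/4 = 1/2
Expected count = 1/2 × 384 = 192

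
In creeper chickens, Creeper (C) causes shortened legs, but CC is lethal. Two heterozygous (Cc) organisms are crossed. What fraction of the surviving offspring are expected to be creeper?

Cross: Cc × Cc
Punnett square offspring (before lethality): 1 CC, 2 Cc, 1 cc
The CC genotype is lethal (embryos die); surviving offspring: 2 Cc, 1 cc
creeper: 2 out of 3
Probability: 2/3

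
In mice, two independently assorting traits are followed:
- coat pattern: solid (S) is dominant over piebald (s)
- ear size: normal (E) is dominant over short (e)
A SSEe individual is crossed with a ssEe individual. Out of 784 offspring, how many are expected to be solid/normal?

Dihybrid cross SSEe × ssEe — consider each gene separately:
coat pattern: SS × ss → 4 Ss → 4 S_ (out of 4)
ear size: Ee × Ee → 1 EE, 2 Ee, 1 ee → 3 E_ : 1 ee (out of 4)
Combine (counts out of 4 × 4 = 16): solid/normal (S_E_) = 4×3 = 12; solid/short (S_ee) = 4×1 = 4
Phenotype counts (out of 16): 12 solid/normal, 4 solid/short
solid/normal: 12 out of 16 → fraction 3/4
Expected count = 3/4 × 784 = 588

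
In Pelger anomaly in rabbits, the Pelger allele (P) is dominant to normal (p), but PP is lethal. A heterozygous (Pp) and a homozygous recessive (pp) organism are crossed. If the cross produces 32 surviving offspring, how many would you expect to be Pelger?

Cross: Pp × pp
Punnett square offspring (before lethality): 2 Pp, 2 pp
No PP offspring are produced in this cross.
Pelger: 2 out of 4 → fraction 1/2
Expected count = 1/2 × 32 = 16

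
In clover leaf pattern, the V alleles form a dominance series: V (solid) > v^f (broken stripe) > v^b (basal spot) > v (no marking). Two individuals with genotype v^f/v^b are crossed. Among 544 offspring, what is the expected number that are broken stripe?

Cross: v^f/v^b × v^f/v^b
Allele dominance: V > v^f > v^b > v
Offspring genotypes: 1 v^f/v^f, 2 v^f/v^b, 1 v^b/v^b
Phenotype counts: 3 broken stripe, 1 basal spot
broken stripe: 3 out of 4 → fraction 3/4
Expected count = 3/4 × 544 = 408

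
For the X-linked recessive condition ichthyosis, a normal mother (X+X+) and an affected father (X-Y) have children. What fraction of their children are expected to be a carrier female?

Cross: X+X+ × X-Y
Offspring: 2 X+X-, 2 X+Y
Probability of a carrier female: 2/4 = 1/2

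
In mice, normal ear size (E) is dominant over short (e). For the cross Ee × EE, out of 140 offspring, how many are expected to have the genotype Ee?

Punnett square for Ee × EE:
Offspring genotypes: 2 EE, 2 Ee
Total offspring: 4
Count with target: 2
Probability: 2/4 = 1/2
Expected count = 1/2 × 140 = 70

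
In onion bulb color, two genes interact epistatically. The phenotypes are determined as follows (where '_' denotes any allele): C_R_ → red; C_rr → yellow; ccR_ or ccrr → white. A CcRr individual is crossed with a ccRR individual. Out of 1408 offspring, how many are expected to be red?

Cross: CcRr × ccRR — consider each gene separately:
C gene: Cc × cc → 2 Cc, 2 cc → 2 C_ : 2 cc (out of 4)
R gene: Rr × RR → 2 RR, 2 Rr → 4 R_ (out of 4)
Genotype classes (out of 4 × 4 = 16): C_R_ = 2×4 = 8; ccR_ = 2×4 = 8
Apply the phenotype rules: C_R_ (8) → red; ccR_ (8) → white
Phenotype counts (out of 16): 8 red, 8 white
red: 8 out of 16 → fraction 1/2
Expected count = 1/2 × 1408 = 704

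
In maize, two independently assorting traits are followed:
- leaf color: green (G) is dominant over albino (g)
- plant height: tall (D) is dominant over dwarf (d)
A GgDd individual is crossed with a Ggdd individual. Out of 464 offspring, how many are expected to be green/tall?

Dihybrid cross GgDd × Ggdd — consider each gene separately:
leaf color: Gg × Gg → 1 GG, 2 Gg, 1 gg → 3 G_ : 1 gg (out of 4)
plant height: Dd × dd → 2 Dd, 2 dd → 2 D_ : 2 dd (out of 4)
Combine (counts out of 4 × 4 = 16): green/tall (G_D_) = 3×2 = 6; green/dwarf (G_dd) = 3×2 = 6; albino/tall (ggD_) = 1×2 = 2; albino/dwarf (ggdd) = 1×2 = 2
Phenotype counts (out of 16): 6 green/tall, 6 green/dwarf, 2 albino/tall, 2 albino/dwarf
green/tall: 6 out of 16 → fraction 3/8
Expected count = 3/8 × 464 = 174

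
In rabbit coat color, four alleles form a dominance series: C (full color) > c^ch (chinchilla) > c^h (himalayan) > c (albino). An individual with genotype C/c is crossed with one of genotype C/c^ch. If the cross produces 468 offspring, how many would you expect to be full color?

Cross: C/c × C/c^ch
Allele dominance: C > c^ch > c^h > c
Offspring genotypes: 1 C/C, 1 C/c^ch, 1 C/c, 1 c^ch/c
Phenotype counts: 3 full color, 1 chinchilla
full color: 3 out of 4 → fraction 3/4
Expected count = 3/4 × 468 = 351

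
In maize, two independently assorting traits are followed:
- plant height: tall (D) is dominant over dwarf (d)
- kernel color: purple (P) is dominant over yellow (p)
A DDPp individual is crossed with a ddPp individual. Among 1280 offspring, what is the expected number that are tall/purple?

Dihybrid cross DDPp × ddPp — consider each gene separately:
plant height: DD × dd → 4 Dd → 4 D_ (out of 4)
kernel color: Pp × Pp → 1 PP, 2 Pp, 1 pp → 3 P_ : 1 pp (out of 4)
Combine (counts out of 4 × 4 = 16): tall/purple (D_P_) = 4×3 = 12; tall/yellow (D_pp) = 4×1 = 4
Phenotype counts (out of 16): 12 tall/purple, 4 tall/yellow
tall/purple: 12 out of 16 → fraction 3/4
Expected count = 3/4 × 1280 = 960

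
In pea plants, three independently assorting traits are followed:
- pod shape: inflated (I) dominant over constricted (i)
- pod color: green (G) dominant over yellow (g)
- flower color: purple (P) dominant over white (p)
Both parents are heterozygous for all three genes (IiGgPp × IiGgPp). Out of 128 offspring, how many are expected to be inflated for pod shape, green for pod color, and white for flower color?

Trihybrid cross: IiGgPp × IiGgPp
Each trait segregates independently with a 3:1 phenotypic ratio, so each gene contributes 3/4 (dominant) or 1/4 (recessive).
Target: inflated (pod shape), green (pod color), white (flower color)
Probability = product of independent per-trait probabilities
= 3/4 × 3/4 × 1/4 = 9/64
Expected count = 9/64 × 128 = 18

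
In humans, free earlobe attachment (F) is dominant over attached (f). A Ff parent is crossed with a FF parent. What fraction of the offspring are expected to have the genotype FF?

Punnett square for Ff × FF:
Offspring genotypes: 2 FF, 2 Ff
Total offspring: 4
Count with target: 2
Probability: 2/4 = 1/2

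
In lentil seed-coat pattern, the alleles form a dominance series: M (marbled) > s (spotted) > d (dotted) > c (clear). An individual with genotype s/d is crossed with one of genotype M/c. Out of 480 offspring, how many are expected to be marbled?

Cross: s/d × M/c
Allele dominance: M > s > d > c
Offspring genotypes: 1 M/s, 1 s/c, 1 M/d, 1 d/c
Phenotype counts: 2 marbled, 1 spotted, 1 dotted
marbled: 2 out of 4 → fraction 1/2
Expected count = 1/2 × 480 = 240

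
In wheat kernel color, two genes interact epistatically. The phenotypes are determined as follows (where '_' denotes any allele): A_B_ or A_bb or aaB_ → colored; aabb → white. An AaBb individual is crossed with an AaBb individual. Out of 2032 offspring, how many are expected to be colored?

Cross: AaBb × AaBb — consider each gene separately:
A gene: Aa × Aa → 1 AA, 2 Aa, 1 aa → 3 A_ : 1 aa (out of 4)
B gene: Bb × Bb → 1 BB, 2 Bb, 1 bb → 3 B_ : 1 bb (out of 4)
Genotype classes (out of 4 × 4 = 16): A_B_ = 3×3 = 9; A_bb = 3×1 = 3; aaB_ = 1×3 = 3; aabb = 1×1 = 1
Apply the phenotype rules: A_B_ (9) + A_bb (3) + aaB_ (3) → colored; aabb (1) → white
Phenotype counts (out of 16): 15 colored, 1 white
colored: 15 out of 16 → fraction 15/16
Expected count = 15/16 × 2032 = 1905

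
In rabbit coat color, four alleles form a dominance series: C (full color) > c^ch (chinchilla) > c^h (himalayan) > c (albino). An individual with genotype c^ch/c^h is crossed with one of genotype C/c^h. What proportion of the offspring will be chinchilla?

Cross: c^ch/c^h × C/c^h
Allele dominance: C > c^ch > c^h > c
Offspring genotypes: 1 C/c^ch, 1 c^ch/c^h, 1 C/c^h, 1 c^h/c^h
Phenotype counts: 2 full color, 1 chinchilla, 1 himalayan
chinchilla: 1 out of 4
Probability: 1/4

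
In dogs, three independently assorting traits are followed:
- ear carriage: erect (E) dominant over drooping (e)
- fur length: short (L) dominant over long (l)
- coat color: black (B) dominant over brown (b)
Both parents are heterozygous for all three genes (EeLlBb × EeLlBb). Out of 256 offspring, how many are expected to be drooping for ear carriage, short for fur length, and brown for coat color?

Trihybrid cross: EeLlBb × EeLlBb
Each trait segregates independently with a 3:1 phenotypic ratio, so each gene contributes 3/4 (dominant) or 1/4 (recessive).
Target: drooping (ear carriage), short (fur length), brown (coat color)
Probability = product of independent per-trait probabilities
= 1/4 × 3/4 × 1/4 = 3/64
Expected count = 3/64 × 256 = 12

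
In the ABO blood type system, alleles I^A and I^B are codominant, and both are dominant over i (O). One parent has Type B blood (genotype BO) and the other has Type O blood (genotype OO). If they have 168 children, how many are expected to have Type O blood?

Cross: BO × OO
Possible offspring genotypes: 2 BO, 2 OO
Blood type counts: 2 Type B, 2 Type O
Probability of Type O: 2/4 = 1/2
Expected count = 1/2 × 168 = 84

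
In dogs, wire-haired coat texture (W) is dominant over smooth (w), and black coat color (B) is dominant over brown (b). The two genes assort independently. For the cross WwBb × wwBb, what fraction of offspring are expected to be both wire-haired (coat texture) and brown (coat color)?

Dihybrid cross WwBb × wwBb — consider each gene separately:
coat texture: Ww × ww → 2 Ww, 2 ww → 2 W_ : 2 ww (out of 4)
coat color: Bb × Bb → 1 BB, 2 Bb, 1 bb → 3 B_ : 1 bb (out of 4)
Looking for: wire-haired (W_) and brown (bb)
P(wire-haired) = 2/4, P(brown) = 1/4
P(both) = 2/4 × 1/4 = 2/16 = 1/8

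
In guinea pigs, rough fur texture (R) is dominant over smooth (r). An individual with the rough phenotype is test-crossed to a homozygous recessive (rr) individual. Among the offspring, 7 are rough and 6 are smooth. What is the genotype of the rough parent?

Test cross: ? × rr
Offspring: 7 rough, 6 smooth — approximately 1:1.
A 1:1 ratio in a test cross indicates the unknown parent is heterozygous (Rr).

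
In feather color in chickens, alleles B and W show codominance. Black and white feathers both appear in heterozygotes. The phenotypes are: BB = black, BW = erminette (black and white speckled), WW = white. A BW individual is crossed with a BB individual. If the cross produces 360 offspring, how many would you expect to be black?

Punnett square for BW × BB:
Offspring genotypes: 2 BB, 2 BW
Phenotype counts: 2 black, 2 erminette (black and white speckled)
black: 2 out of 4 → fraction 1/2
Expected count = 1/2 × 360 = 180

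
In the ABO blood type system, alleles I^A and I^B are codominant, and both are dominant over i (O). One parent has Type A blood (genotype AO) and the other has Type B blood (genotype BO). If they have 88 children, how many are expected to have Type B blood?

Cross: AO × BO
Possible offspring genotypes: 1 AB, 1 AO, 1 BO, 1 OO
Blood type counts: 1 Type AB, 1 Type A, 1 Type B, 1 Type O
Probability of Type B: 1/4
Expected count = 1/4 × 88 = 22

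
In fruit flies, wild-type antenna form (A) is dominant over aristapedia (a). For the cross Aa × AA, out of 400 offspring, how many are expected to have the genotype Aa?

Punnett square for Aa × AA:
Offspring genotypes: 2 AA, 2 Aa
Total offspring: 4
Count with target: 2
Probability: 2/4 = 1/2
Expected count = 1/2 × 400 = 200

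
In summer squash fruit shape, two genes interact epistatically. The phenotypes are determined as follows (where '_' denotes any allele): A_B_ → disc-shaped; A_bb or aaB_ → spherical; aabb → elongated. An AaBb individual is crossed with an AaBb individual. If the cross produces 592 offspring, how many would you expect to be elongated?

Cross: AaBb × AaBb — consider each gene separately:
A gene: Aa × Aa → 1 AA, 2 Aa, 1 aa → 3 A_ : 1 aa (out of 4)
B gene: Bb × Bb → 1 BB, 2 Bb, 1 bb → 3 B_ : 1 bb (out of 4)
Genotype classes (out of 4 × 4 = 16): A_B_ = 3×3 = 9; A_bb = 3×1 = 3; aaB_ = 1×3 = 3; aabb = 1×1 = 1
Apply the phenotype rules: A_B_ (9) → disc-shaped; A_bb (3) + aaB_ (3) → spherical; aabb (1) → elongated
Phenotype counts (out of 16): 9 disc-shaped, 6 spherical, 1 elongated
elongated: 1 out of 16 → fraction 1/16
Expected count = 1/16 × 592 = 37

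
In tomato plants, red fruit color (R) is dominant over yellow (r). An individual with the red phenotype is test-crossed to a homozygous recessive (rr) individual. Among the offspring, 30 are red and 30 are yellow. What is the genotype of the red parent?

Test cross: ? × rr
Offspring: 30 red, 30 yellow — approximately 1:1.
A 1:1 ratio in a test cross indicates the unknown parent is heterozygous (Rr).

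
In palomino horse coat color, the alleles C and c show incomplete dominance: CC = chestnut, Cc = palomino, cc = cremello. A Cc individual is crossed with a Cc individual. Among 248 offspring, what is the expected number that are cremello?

Punnett square for Cc × Cc:
Offspring genotypes: 1 CC, 2 Cc, 1 cc
Phenotype counts: 1 chestnut, 2 palomino, 1 cremello
cremello: 1 out of 4 → fraction 1/4
Expected count = 1/4 × 248 = 62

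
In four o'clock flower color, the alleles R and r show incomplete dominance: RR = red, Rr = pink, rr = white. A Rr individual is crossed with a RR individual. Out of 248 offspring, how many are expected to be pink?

Punnett square for Rr × RR:
Offspring genotypes: 2 RR, 2 Rr
Phenotype counts: 2 red, 2 pink
pink: 2 out of 4 → fraction 1/2
Expected count = 1/2 × 248 = 124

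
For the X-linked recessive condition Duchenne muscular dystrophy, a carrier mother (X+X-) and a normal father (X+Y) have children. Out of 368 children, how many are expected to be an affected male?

Cross: X+X- × X+Y
Offspring: 1 X+X+, 1 X+Y, 1 X+X-, 1 X-Y
Probability of an affected male: 1/4
Expected count = 1/4 × 368 = 92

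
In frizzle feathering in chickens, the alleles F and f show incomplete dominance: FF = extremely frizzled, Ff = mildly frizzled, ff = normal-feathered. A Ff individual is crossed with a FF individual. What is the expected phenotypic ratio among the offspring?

Punnett square for Ff × FF:
Offspring genotypes: 2 FF, 2 Ff
Phenotype counts: 2 extremely frizzled, 2 mildly frizzled
Ratio: 1 extremely frizzled : 1 mildly frizzled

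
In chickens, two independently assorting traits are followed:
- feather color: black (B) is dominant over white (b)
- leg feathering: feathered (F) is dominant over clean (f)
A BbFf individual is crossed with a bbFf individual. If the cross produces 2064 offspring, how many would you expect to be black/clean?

Dihybrid cross BbFf × bbFf — consider each gene separately:
feather color: Bb × bb → 2 Bb, 2 bb → 2 B_ : 2 bb (out of 4)
leg feathering: Ff × Ff → 1 FF, 2 Ff, 1 ff → 3 F_ : 1 ff (out of 4)
Combine (counts out of 4 × 4 = 16): black/feathered (B_F_) = 2×3 = 6; black/clean (B_ff) = 2×1 = 2; white/feathered (bbF_) = 2×3 = 6; white/clean (bbff) = 2×1 = 2
Phenotype counts (out of 16): 6 black/feathered, 2 black/clean, 6 white/feathered, 2 white/clean
black/clean: 2 out of 16 → fraction 1/8
Expected count = 1/8 × 2064 = 258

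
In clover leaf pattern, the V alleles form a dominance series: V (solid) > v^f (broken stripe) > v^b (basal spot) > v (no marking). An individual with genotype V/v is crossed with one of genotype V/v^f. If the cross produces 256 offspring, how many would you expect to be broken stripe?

Cross: V/v × V/v^f
Allele dominance: V > v^f > v^b > v
Offspring genotypes: 1 V/V, 1 V/v^f, 1 V/v, 1 v^f/v
Phenotype counts: 3 solid, 1 broken stripe
broken stripe: 1 out of 4 → fraction 1/4
Expected count = 1/4 × 256 = 64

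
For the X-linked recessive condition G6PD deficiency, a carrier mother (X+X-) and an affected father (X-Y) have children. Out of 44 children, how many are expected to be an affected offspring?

Cross: X+X- × X-Y
Offspring: 1 X+X-, 1 X+Y, 1 X-X-, 1 X-Y
Probability of an affected offspring: 2/4 = 1/2
Expected count = 1/2 × 44 = 22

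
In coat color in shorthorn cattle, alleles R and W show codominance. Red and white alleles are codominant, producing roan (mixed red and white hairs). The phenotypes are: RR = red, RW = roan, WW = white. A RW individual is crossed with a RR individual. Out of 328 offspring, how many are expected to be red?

Punnett square for RW × RR:
Offspring genotypes: 2 RR, 2 RW
Phenotype counts: 2 red, 2 roan
red: 2 out of 4 → fraction 1/2
Expected count = 1/2 × 328 = 164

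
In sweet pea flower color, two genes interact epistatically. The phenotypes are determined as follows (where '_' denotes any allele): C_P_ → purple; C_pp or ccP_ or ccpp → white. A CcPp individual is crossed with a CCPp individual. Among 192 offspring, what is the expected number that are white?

Cross: CcPp × CCPp — consider each gene separately:
C gene: Cc × CC → 2 CC, 2 Cc → 4 C_ (out of 4)
P gene: Pp × Pp → 1 PP, 2 Pp, 1 pp → 3 P_ : 1 pp (out of 4)
Genotype classes (out of 4 × 4 = 16): C_P_ = 4×3 = 12; C_pp = 4×1 = 4
Apply the phenotype rules: C_P_ (12) → purple; C_pp (4) → white
Phenotype counts (out of 16): 12 purple, 4 white
white: 4 out of 16 → fraction 1/4
Expected count = 1/4 × 192 = 48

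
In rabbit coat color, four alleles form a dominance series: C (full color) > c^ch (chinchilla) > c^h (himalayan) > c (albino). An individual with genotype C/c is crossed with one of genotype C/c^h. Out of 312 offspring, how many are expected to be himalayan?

Cross: C/c × C/c^h
Allele dominance: C > c^ch > c^h > c
Offspring genotypes: 1 C/C, 1 C/c^h, 1 C/c, 1 c^h/c
Phenotype counts: 3 full color, 1 himalayan
himalayan: 1 out of 4 → fraction 1/4
Expected count = 1/4 × 312 = 78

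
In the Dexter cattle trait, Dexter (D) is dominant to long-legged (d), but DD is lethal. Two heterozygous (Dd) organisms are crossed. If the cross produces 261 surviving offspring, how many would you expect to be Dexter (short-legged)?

Cross: Dd × Dd
Punnett square offspring (before lethality): 1 DD, 2 Dd, 1 dd
The DD genotype is lethal (embryos die); surviving offspring: 2 Dd, 1 dd
Dexter (short-legged): 2 out of 3 → fraction 2/3
Expected count = 2/3 × 261 = 174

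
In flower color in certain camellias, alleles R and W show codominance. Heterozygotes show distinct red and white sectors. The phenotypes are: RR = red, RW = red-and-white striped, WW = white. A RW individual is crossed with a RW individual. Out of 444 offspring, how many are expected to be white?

Punnett square for RW × RW:
Offspring genotypes: 1 RR, 2 RW, 1 WW
Phenotype counts: 1 red, 2 red-and-white striped, 1 white
white: 1 out of 4 → fraction 1/4
Expected count = 1/4 × 444 = 111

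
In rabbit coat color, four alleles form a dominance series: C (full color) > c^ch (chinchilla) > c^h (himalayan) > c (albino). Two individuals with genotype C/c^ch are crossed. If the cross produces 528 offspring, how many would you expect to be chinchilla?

Cross: C/c^ch × C/c^ch
Allele dominance: C > c^ch > c^h > c
Offspring genotypes: 1 C/C, 2 C/c^ch, 1 c^ch/c^ch
Phenotype counts: 3 full color, 1 chinchilla
chinchilla: 1 out of 4 → fraction 1/4
Expected count = 1/4 × 528 = 132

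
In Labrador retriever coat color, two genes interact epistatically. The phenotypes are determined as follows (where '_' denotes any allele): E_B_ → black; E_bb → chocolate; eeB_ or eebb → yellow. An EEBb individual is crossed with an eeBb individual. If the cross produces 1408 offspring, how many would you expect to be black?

Cross: EEBb × eeBb — consider each gene separately:
E gene: EE × ee → 4 Ee → 4 E_ (out of 4)
B gene: Bb × Bb → 1 BB, 2 Bb, 1 bb → 3 B_ : 1 bb (out of 4)
Genotype classes (out of 4 × 4 = 16): E_B_ = 4×3 = 12; E_bb = 4×1 = 4
Apply the phenotype rules: E_B_ (12) → black; E_bb (4) → chocolate
Phenotype counts (out of 16): 12 black, 4 chocolate
black: 12 out of 16 → fraction 3/4
Expected count = 3/4 × 1408 = 1056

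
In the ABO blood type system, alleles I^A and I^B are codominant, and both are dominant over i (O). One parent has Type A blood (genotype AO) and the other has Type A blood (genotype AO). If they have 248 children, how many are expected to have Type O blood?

Cross: AO × AO
Possible offspring genotypes: 1 AA, 2 AO, 1 OO
Blood type counts: 3 Type A, 1 Type O
Probability of Type O: 1/4
Expected count = 1/4 × 248 = 62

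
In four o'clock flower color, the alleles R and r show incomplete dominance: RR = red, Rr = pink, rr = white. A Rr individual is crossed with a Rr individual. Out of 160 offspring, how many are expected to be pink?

Punnett square for Rr × Rr:
Offspring genotypes: 1 RR, 2 Rr, 1 rr
Phenotype counts: 1 red, 2 pink, 1 white
pink: 2 out of 4 → fraction 1/2
Expected count = 1/2 × 160 = 80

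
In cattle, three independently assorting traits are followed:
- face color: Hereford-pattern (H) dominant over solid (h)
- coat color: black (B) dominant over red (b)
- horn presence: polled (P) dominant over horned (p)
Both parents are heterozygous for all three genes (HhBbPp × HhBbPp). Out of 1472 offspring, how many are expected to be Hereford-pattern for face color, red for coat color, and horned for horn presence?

Trihybrid cross: HhBbPp × HhBbPp
Each trait segregates independently with a 3:1 phenotypic ratio, so each gene contributes 3/4 (dominant) or 1/4 (recessive).
Target: Hereford-pattern (face color), red (coat color), horned (horn presence)
Probability = product of independent per-trait probabilities
= 3/4 × 1/4 × 1/4 = 3/64
Expected count = 3/64 × 1472 = 69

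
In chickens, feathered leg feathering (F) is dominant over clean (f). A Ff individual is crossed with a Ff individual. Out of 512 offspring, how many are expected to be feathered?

Punnett square for Ff × Ff:
Offspring genotypes: 1 FF, 2 Ff, 1 ff
feathered: 3, clean: 1
feathered: 3 out of 4 → fraction 3/4
Expected count = 3/4 × 512 = 384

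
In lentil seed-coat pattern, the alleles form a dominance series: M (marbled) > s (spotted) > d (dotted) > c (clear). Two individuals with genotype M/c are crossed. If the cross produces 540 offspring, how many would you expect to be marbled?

Cross: M/c × M/c
Allele dominance: M > s > d > c
Offspring genotypes: 1 M/M, 2 M/c, 1 c/c
Phenotype counts: 3 marbled, 1 clear
marbled: 3 out of 4 → fraction 3/4
Expected count = 3/4 × 540 = 405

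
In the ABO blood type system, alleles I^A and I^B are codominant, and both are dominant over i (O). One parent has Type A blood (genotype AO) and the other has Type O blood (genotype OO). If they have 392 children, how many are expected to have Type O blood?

Cross: AO × OO
Possible offspring genotypes: 2 AO, 2 OO
Blood type counts: 2 Type A, 2 Type O
Probability of Type O: 2/4 = 1/2
Expected count = 1/2 × 392 = 196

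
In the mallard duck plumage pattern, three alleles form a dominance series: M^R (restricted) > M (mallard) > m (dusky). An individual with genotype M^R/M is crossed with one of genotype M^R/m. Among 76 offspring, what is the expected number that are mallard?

Cross: M^R/M × M^R/m
Allele dominance: M^R > M > m
Offspring genotypes: 1 M^R/M^R, 1 M^R/m, 1 M^R/M, 1 M/m
Phenotype counts: 3 restricted, 1 mallard
mallard: 1 out of 4 → fraction 1/4
Expected count = 1/4 × 76 = 19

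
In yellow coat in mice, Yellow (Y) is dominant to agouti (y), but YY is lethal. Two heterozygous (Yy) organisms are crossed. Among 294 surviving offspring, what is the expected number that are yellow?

Cross: Yy × Yy
Punnett square offspring (before lethality): 1 YY, 2 Yy, 1 yy
The YY genotype is lethal (embryos die); surviving offspring: 2 Yy, 1 yy
yellow: 2 out of 3 → fraction 2/3
Expected count = 2/3 × 294 = 196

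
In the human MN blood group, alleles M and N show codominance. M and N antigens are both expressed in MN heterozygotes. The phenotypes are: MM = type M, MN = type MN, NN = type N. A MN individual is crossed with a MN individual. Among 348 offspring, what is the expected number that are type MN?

Punnett square for MN × MN:
Offspring genotypes: 1 MM, 2 MN, 1 NN
Phenotype counts: 1 type M, 2 type MN, 1 type N
type MN: 2 out of 4 → fraction 1/2
Expected count = 1/2 × 348 = 174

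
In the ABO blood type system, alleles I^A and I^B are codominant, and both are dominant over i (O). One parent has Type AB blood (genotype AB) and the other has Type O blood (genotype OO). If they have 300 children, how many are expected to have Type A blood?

Cross: AB × OO
Possible offspring genotypes: 2 AO, 2 BO
Blood type counts: 2 Type A, 2 Type B
Probability of Type A: 2/4 = 1/2
Expected count = 1/2 × 300 = 150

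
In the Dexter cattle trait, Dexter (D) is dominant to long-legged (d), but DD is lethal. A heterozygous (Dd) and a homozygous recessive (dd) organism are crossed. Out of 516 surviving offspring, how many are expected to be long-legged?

Cross: Dd × dd
Punnett square offspring (before lethality): 2 Dd, 2 dd
No DD offspring are produced in this cross.
long-legged: 2 out of 4 → fraction 1/2
Expected count = 1/2 × 516 = 258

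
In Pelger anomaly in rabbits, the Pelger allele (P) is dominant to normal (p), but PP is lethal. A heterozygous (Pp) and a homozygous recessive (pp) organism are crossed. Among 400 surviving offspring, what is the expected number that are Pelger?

Cross: Pp × pp
Punnett square offspring (before lethality): 2 Pp, 2 pp
No PP offspring are produced in this cross.
Pelger: 2 out of 4 → fraction 1/2
Expected count = 1/2 × 400 = 200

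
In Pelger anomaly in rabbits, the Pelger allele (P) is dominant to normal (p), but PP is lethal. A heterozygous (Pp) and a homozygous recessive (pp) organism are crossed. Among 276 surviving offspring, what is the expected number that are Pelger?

Cross: Pp × pp
Punnett square offspring (before lethality): 2 Pp, 2 pp
No PP offspring are produced in this cross.
Pelger: 2 out of 4 → fraction 1/2
Expected count = 1/2 × 276 = 138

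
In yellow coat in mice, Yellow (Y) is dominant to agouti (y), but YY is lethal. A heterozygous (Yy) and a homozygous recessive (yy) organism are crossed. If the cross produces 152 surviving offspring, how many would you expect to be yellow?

Cross: Yy × yy
Punnett square offspring (before lethality): 2 Yy, 2 yy
No YY offspring are produced in this cross.
yellow: 2 out of 4 → fraction 1/2
Expected count = 1/2 × 152 = 76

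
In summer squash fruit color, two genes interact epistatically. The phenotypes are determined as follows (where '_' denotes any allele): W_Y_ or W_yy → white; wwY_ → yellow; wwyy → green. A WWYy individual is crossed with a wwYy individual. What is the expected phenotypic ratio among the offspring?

Cross: WWYy × wwYy — consider each gene separately:
W gene: WW × ww → 4 Ww → 4 W_ (out of 4)
Y gene: Yy × Yy → 1 YY, 2 Yy, 1 yy → 3 Y_ : 1 yy (out of 4)
Genotype classes (out of 4 × 4 = 16): W_Y_ = 4×3 = 12; W_yy = 4×1 = 4
Apply the phenotype rules: W_Y_ (12) + W_yy (4) → white
Phenotype counts (out of 16): 16 white
Ratio: all white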